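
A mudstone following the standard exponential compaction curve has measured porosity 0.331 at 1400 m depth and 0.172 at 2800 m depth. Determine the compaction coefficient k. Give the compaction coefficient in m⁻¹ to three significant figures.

Working in km (1 km = 1000 m; k in km⁻¹ = k in m⁻¹ × 1000):
Athy: n(z) = n₀ e^(−kz) ⇒ n₁/n₂ = e^{k(z₂−z₁)} ⇒ k = ln(n₁/n₂)/(z₂−z₁)
k = ln(0.331/0.172) / (2.8 − 1.4) = ln(1.924) / 1.4 = 0.6546 / 1.4 = 0.4676 km⁻¹

0.000468 m⁻¹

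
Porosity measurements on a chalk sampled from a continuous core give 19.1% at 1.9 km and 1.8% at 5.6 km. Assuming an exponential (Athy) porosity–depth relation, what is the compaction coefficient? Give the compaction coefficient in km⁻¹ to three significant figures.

0.638 km⁻¹

Athy: n(z) = n₀ e^(−βz) ⇒ n₁/n₂ = e^{β(z₂−z₁)} ⇒ β = ln(n₁/n₂)/(z₂−z₁)
β = ln(0.191/0.018) / (5.6 − 1.9) = ln(10.61) / 3.7 = 2.3619 / 3.7 = 0.6384 km⁻¹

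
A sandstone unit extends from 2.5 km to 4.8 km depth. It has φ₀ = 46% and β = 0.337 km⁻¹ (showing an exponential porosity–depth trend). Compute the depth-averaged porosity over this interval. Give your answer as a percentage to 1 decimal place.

⟨φ⟩ = (1/(d₂−d₁)) ∫ φ₀ e^(−βd) dd = φ₀·(e^(−β·d₁) − e^(−β·d₂)) / (β·(d₂−d₁))
e^(−0.337×2.5) = 0.4306; e^(−0.337×4.8) = 0.1984
⟨φ⟩ = 0.46 × (0.4306 − 0.1984) / (0.337 × 2.3) = 0.46 × 0.2996 = 0.1378

13.8%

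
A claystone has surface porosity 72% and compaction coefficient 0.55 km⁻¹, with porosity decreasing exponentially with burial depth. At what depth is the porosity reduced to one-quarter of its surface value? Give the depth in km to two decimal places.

phi/phi₀ = 1/4 ⇒ exp(−β·z) = 1/4 ⇒ z = ln(4) / β
z = 1.3863 / 0.55 = 2.521 km

2.52 km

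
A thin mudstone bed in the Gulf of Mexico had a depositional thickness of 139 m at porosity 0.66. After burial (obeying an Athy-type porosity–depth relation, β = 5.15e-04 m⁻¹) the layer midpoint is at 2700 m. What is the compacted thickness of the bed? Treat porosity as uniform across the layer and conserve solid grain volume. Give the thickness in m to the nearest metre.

Working in km (1 km = 1000 m; β in km⁻¹ = β in m⁻¹ × 1000):
Porosity at 2.7 km: n = 0.66·exp(−0.515×2.7) = 0.1643
Solid-volume conservation: h(1−n) = h₀(1−n₀) ⇒ h = h₀·(1−n₀)/(1−n)
h = 0.139 × (1 − 0.66)/(1 − 0.1643) = 0.139 × 0.4068 = 0.0566 km

57 m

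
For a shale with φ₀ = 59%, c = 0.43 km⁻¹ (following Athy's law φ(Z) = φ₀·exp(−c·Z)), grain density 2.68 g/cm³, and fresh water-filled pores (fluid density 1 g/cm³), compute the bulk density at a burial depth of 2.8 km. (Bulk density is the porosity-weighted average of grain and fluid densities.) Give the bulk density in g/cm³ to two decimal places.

2.38 g/cm³

Porosity at depth: φ = 0.59·exp(−0.43×2.8) = 0.59×0.3000 = 0.1770
Bulk density: ρ_b = (1−φ)ρ_g + φ·ρ_f = 0.8230×2.68 + 0.1770×1
       = 2.206 + 0.177 = 2.383 g/cm³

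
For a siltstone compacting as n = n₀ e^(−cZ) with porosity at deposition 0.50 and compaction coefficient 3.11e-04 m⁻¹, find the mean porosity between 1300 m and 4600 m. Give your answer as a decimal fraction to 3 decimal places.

Working in km (1 km = 1000 m; c in km⁻¹ = c in m⁻¹ × 1000):
⟨n⟩ = (1/(Z₂−Z₁)) ∫ n₀ e^(−cZ) dZ = n₀·(e^(−c·Z₁) − e^(−c·Z₂)) / (c·(Z₂−Z₁))
e^(−0.311×1.3) = 0.6674; e^(−0.311×4.6) = 0.2392
⟨n⟩ = 0.5 × (0.6674 − 0.2392) / (0.311 × 3.3) = 0.5 × 0.4173 = 0.2087

0.209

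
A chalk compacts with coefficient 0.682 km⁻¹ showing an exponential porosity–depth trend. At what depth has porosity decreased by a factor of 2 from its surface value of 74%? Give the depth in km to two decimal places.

1.02 km

n/n₀ = 1/2 ⇒ exp(−k·z) = 1/2 ⇒ z = ln(2) / k
z = 0.6931 / 0.682 = 1.016 km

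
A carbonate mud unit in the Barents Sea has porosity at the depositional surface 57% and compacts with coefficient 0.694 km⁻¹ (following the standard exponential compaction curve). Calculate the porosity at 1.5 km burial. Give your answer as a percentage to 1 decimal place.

φ = φ₀·exp(−β·Z) = 0.57 × exp(−0.694 × 1.5) = 0.57 × exp(−1.041)
  = 0.57 × 0.3531 = 0.2013

20.1%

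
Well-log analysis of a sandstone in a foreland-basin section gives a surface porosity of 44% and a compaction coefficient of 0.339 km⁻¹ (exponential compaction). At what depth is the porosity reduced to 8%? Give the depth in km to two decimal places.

5.03 km

Invert Athy's law: Z = ln(φ₀/φ) / c
Z = ln(0.44/0.08) / 0.339 = ln(5.5) / 0.339 = 1.7047 / 0.339 = 5.029 km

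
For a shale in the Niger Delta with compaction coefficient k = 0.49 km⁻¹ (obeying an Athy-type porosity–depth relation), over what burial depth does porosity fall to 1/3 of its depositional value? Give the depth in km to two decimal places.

2.24 km

phi/phi₀ = 1/3 ⇒ exp(−k·Z) = 1/3 ⇒ Z = ln(3) / k
Z = 1.0986 / 0.49 = 2.242 km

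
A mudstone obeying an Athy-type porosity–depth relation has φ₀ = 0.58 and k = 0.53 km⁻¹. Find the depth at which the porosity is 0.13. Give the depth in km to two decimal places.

2.82 km

Invert Athy's law: z = ln(φ₀/φ) / k
z = ln(0.58/0.13) / 0.53 = ln(4.462) / 0.53 = 1.4955 / 0.53 = 2.822 km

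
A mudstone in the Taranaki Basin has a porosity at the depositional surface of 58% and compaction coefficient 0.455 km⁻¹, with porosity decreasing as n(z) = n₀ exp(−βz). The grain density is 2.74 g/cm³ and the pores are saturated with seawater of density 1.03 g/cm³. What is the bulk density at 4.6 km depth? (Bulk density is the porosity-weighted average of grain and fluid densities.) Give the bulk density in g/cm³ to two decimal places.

2.62 g/cm³

Porosity at depth: n = 0.58·exp(−0.455×4.6) = 0.58×0.1233 = 0.0715
Bulk density: ρ_b = (1−n)ρ_g + n·ρ_f = 0.9285×2.74 + 0.0715×1.03
       = 2.544 + 0.074 = 2.618 g/cm³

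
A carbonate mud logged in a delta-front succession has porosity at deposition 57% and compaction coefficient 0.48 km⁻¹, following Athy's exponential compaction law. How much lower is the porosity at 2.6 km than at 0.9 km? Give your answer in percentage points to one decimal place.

n(0.9) = 0.57·e^(−0.48×0.9) = 0.3700
n(2.6) = 0.57·e^(−0.48×2.6) = 0.1636
Δn = 0.3700 − 0.1636 = 0.2064

20.6 percentage points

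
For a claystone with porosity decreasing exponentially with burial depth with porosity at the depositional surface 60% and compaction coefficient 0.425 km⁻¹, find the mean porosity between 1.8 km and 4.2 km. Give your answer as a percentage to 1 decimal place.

17.5%

⟨phi⟩ = (1/(z₂−z₁)) ∫ phi₀ e^(−cz) dz = phi₀·(e^(−c·z₁) − e^(−c·z₂)) / (c·(z₂−z₁))
e^(−0.425×1.8) = 0.4653; e^(−0.425×4.2) = 0.1678
⟨phi⟩ = 0.6 × (0.4653 − 0.1678) / (0.425 × 2.4) = 0.6 × 0.2917 = 0.1750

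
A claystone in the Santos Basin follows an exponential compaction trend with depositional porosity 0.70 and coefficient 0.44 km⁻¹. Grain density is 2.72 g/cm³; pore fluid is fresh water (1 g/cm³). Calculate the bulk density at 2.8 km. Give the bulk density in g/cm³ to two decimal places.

Porosity at depth: φ = 0.7·exp(−0.44×2.8) = 0.7×0.2917 = 0.2042
Bulk density: ρ_b = (1−φ)ρ_g + φ·ρ_f = 0.7958×2.72 + 0.2042×1
       = 2.165 + 0.204 = 2.369 g/cm³

2.37 g/cm³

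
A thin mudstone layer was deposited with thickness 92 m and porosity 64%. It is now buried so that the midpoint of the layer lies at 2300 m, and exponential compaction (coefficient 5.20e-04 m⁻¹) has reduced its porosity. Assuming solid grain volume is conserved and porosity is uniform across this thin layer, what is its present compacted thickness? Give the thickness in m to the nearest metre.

Working in km (1 km = 1000 m; β in km⁻¹ = β in m⁻¹ × 1000):
Porosity at 2.3 km: n = 0.64·exp(−0.52×2.3) = 0.1935
Solid-volume conservation: h(1−n) = h₀(1−n₀) ⇒ h = h₀·(1−n₀)/(1−n)
h = 0.092 × (1 − 0.64)/(1 − 0.1935) = 0.092 × 0.4464 = 0.0411 km

41 m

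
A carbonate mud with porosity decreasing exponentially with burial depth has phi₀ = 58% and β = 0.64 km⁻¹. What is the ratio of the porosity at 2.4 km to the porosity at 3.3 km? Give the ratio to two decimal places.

1.78

phi(z₁)/phi(z₂) = e^(−β·z₁)/e^(−β·z₂) = e^{β(z₂−z₁)}
= exp(0.64 × 0.9) = exp(0.576) = 1.7789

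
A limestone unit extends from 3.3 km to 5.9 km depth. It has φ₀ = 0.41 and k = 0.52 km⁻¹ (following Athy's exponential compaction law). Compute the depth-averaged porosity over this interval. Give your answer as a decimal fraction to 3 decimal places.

⟨φ⟩ = (1/(d₂−d₁)) ∫ φ₀ e^(−kd) dd = φ₀·(e^(−k·d₁) − e^(−k·d₂)) / (k·(d₂−d₁))
e^(−0.52×3.3) = 0.1798; e^(−0.52×5.9) = 0.0465
⟨φ⟩ = 0.41 × (0.1798 − 0.0465) / (0.52 × 2.6) = 0.41 × 0.0986 = 0.0404

0.040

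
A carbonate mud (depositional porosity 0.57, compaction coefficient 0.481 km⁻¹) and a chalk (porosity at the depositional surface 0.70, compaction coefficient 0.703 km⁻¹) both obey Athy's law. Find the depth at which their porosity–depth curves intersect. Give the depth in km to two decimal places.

Set phi₀ₐ e^(−kₐZ) = phi₀ᵦ e^(−kᵦZ) ⇒ ln(phi₀ₐ/phi₀ᵦ) = (kₐ − kᵦ)·Z
Z = ln(0.57/0.7) / (0.481 − 0.703) = -0.2054 / -0.222 = 0.925 km

0.93 km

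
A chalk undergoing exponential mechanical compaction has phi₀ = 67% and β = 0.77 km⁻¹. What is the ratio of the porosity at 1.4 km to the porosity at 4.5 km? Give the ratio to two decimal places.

phi(z₁)/phi(z₂) = e^(−β·z₁)/e^(−β·z₂) = e^{β(z₂−z₁)}
= exp(0.77 × 3.1) = exp(2.387) = 10.8808

10.88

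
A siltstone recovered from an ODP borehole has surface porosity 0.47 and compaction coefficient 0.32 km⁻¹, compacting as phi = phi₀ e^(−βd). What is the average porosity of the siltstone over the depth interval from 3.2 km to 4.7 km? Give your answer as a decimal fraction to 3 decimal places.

0.134

⟨phi⟩ = (1/(d₂−d₁)) ∫ phi₀ e^(−βd) dd = phi₀·(e^(−β·d₁) − e^(−β·d₂)) / (β·(d₂−d₁))
e^(−0.32×3.2) = 0.3592; e^(−0.32×4.7) = 0.2222
⟨phi⟩ = 0.47 × (0.3592 − 0.2222) / (0.32 × 1.5) = 0.47 × 0.2852 = 0.1341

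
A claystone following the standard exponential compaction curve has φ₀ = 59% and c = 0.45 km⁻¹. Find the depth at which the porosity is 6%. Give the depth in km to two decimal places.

5.08 km

Invert Athy's law: d = ln(φ₀/φ) / c
d = ln(0.59/0.06) / 0.45 = ln(9.833) / 0.45 = 2.2858 / 0.45 = 5.080 km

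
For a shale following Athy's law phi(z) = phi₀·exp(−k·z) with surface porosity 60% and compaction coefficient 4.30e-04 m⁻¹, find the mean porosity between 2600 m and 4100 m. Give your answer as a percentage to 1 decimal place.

Working in km (1 km = 1000 m; k in km⁻¹ = k in m⁻¹ × 1000):
⟨phi⟩ = (1/(z₂−z₁)) ∫ phi₀ e^(−kz) dz = phi₀·(e^(−k·z₁) − e^(−k·z₂)) / (k·(z₂−z₁))
e^(−0.43×2.6) = 0.3269; e^(−0.43×4.1) = 0.1715
⟨phi⟩ = 0.6 × (0.3269 − 0.1715) / (0.43 × 1.5) = 0.6 × 0.2409 = 0.1446

14.5%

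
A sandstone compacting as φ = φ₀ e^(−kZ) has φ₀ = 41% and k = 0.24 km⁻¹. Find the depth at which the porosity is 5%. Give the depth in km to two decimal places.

8.77 km

Invert Athy's law: Z = ln(φ₀/φ) / k
Z = ln(0.41/0.05) / 0.24 = ln(8.2) / 0.24 = 2.1041 / 0.24 = 8.767 km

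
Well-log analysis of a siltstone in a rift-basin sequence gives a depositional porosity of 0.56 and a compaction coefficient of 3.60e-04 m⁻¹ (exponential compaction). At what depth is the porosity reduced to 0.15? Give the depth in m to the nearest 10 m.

3660 m

Working in km (1 km = 1000 m; c in km⁻¹ = c in m⁻¹ × 1000):
Invert Athy's law: z = ln(n₀/n) / c
z = ln(0.56/0.15) / 0.36 = ln(3.733) / 0.36 = 1.3173 / 0.36 = 3.659 km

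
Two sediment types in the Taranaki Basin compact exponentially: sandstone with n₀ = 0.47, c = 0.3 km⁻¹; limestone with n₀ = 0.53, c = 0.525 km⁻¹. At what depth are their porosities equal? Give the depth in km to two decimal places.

Set n₀ₐ e^(−cₐz) = n₀ᵦ e^(−cᵦz) ⇒ ln(n₀ₐ/n₀ᵦ) = (cₐ − cᵦ)·z
z = ln(0.47/0.53) / (0.3 − 0.525) = -0.1201 / -0.225 = 0.534 km

0.53 km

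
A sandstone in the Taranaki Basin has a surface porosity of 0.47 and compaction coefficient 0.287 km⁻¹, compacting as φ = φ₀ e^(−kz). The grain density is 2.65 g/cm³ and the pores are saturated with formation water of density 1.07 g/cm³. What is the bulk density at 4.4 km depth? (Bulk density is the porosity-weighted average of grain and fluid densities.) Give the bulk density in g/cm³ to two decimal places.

2.44 g/cm³

Porosity at depth: φ = 0.47·exp(−0.287×4.4) = 0.47×0.2829 = 0.1329
Bulk density: ρ_b = (1−φ)ρ_g + φ·ρ_f = 0.8671×2.65 + 0.1329×1.07
       = 2.298 + 0.142 = 2.440 g/cm³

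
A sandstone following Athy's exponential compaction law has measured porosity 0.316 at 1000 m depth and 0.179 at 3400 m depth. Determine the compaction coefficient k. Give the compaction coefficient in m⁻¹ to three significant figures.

0.000237 m⁻¹

Working in km (1 km = 1000 m; k in km⁻¹ = k in m⁻¹ × 1000):
Athy: n(Z) = n₀ e^(−kZ) ⇒ n₁/n₂ = e^{k(Z₂−Z₁)} ⇒ k = ln(n₁/n₂)/(Z₂−Z₁)
k = ln(0.316/0.179) / (3.4 − 1) = ln(1.765) / 2.4 = 0.5684 / 2.4 = 0.2368 km⁻¹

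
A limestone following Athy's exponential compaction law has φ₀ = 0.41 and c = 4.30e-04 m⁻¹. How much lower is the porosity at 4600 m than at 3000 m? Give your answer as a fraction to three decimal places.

0.056

Working in km (1 km = 1000 m; c in km⁻¹ = c in m⁻¹ × 1000):
φ(3) = 0.41·e^(−0.43×3) = 0.1129
φ(4.6) = 0.41·e^(−0.43×4.6) = 0.0567
Δφ = 0.1129 − 0.0567 = 0.0561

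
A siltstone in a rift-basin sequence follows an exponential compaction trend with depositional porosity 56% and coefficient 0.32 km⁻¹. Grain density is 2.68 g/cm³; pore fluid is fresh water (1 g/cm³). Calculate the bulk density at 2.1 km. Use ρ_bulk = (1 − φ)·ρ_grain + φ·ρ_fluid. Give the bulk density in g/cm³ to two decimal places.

Porosity at depth: phi = 0.56·exp(−0.32×2.1) = 0.56×0.5107 = 0.2860
Bulk density: ρ_b = (1−phi)ρ_g + phi·ρ_f = 0.7140×2.68 + 0.2860×1
       = 1.914 + 0.286 = 2.200 g/cm³

2.20 g/cm³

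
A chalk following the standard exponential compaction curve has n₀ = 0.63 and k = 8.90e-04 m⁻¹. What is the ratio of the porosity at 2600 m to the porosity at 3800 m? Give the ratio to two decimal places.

Working in km (1 km = 1000 m; k in km⁻¹ = k in m⁻¹ × 1000):
n(z₁)/n(z₂) = e^(−k·z₁)/e^(−k·z₂) = e^{k(z₂−z₁)}
= exp(0.89 × 1.2) = exp(1.068) = 2.9096

2.91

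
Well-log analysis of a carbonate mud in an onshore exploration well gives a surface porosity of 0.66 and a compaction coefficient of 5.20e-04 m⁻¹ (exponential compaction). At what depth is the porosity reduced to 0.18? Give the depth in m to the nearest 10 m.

2500 m

Working in km (1 km = 1000 m; k in km⁻¹ = k in m⁻¹ × 1000):
Invert Athy's law: Z = ln(phi₀/phi) / k
Z = ln(0.66/0.18) / 0.52 = ln(3.667) / 0.52 = 1.2993 / 0.52 = 2.499 km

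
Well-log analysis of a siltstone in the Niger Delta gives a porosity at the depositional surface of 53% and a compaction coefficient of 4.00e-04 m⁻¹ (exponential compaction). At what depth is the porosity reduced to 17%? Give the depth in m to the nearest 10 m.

Working in km (1 km = 1000 m; β in km⁻¹ = β in m⁻¹ × 1000):
Invert Athy's law: z = ln(phi₀/phi) / β
z = ln(0.53/0.17) / 0.4 = ln(3.118) / 0.4 = 1.1371 / 0.4 = 2.843 km

2840 m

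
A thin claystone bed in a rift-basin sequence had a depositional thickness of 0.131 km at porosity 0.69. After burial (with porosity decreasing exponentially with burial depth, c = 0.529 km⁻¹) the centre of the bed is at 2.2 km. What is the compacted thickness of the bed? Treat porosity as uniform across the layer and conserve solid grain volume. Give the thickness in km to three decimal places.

0.052 km

Porosity at 2.2 km: phi = 0.69·exp(−0.529×2.2) = 0.2155
Solid-volume conservation: h(1−phi) = h₀(1−phi₀) ⇒ h = h₀·(1−phi₀)/(1−phi)
h = 0.131 × (1 − 0.69)/(1 − 0.2155) = 0.131 × 0.3951 = 0.0518 km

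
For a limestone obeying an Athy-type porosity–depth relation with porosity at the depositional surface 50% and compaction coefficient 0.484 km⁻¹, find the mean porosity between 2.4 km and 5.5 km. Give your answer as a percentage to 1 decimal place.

8.1%

⟨φ⟩ = (1/(z₂−z₁)) ∫ φ₀ e^(−cz) dz = φ₀·(e^(−c·z₁) − e^(−c·z₂)) / (c·(z₂−z₁))
e^(−0.484×2.4) = 0.3130; e^(−0.484×5.5) = 0.0698
⟨φ⟩ = 0.5 × (0.3130 − 0.0698) / (0.484 × 3.1) = 0.5 × 0.1621 = 0.0810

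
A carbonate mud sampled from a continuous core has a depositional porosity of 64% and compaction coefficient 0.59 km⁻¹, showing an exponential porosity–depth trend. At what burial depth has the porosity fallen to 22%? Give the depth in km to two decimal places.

Invert Athy's law: Z = ln(phi₀/phi) / k
Z = ln(0.64/0.22) / 0.59 = ln(2.909) / 0.59 = 1.0678 / 0.59 = 1.810 km

1.81 km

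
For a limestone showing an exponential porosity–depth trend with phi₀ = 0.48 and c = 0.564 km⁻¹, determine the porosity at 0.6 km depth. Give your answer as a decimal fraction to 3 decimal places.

phi = phi₀·exp(−c·Z) = 0.48 × exp(−0.564 × 0.6) = 0.48 × exp(−0.3384)
  = 0.48 × 0.7129 = 0.3422

0.342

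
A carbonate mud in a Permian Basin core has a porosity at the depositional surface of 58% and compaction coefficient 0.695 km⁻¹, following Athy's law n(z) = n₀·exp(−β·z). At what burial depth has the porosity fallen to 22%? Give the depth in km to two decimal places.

1.39 km

Invert Athy's law: z = ln(n₀/n) / β
z = ln(0.58/0.22) / 0.695 = ln(2.636) / 0.695 = 0.9694 / 0.695 = 1.395 km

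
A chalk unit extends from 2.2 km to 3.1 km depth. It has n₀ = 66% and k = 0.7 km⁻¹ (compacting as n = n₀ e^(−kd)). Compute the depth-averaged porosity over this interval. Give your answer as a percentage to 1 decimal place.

10.5%

⟨n⟩ = (1/(d₂−d₁)) ∫ n₀ e^(−kd) dd = n₀·(e^(−k·d₁) − e^(−k·d₂)) / (k·(d₂−d₁))
e^(−0.7×2.2) = 0.2144; e^(−0.7×3.1) = 0.1142
⟨n⟩ = 0.66 × (0.2144 − 0.1142) / (0.7 × 0.9) = 0.66 × 0.1591 = 0.1050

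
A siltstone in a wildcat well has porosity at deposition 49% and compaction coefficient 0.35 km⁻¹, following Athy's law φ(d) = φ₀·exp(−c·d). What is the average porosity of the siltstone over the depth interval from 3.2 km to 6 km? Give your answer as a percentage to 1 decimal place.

10.2%

⟨φ⟩ = (1/(d₂−d₁)) ∫ φ₀ e^(−cd) dd = φ₀·(e^(−c·d₁) − e^(−c·d₂)) / (c·(d₂−d₁))
e^(−0.35×3.2) = 0.3263; e^(−0.35×6) = 0.1225
⟨φ⟩ = 0.49 × (0.3263 − 0.1225) / (0.35 × 2.8) = 0.49 × 0.2080 = 0.1019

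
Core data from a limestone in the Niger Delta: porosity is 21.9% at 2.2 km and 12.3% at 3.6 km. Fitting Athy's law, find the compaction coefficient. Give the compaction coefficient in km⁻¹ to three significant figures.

Athy: n(z) = n₀ e^(−cz) ⇒ n₁/n₂ = e^{c(z₂−z₁)} ⇒ c = ln(n₁/n₂)/(z₂−z₁)
c = ln(0.219/0.123) / (3.6 − 2.2) = ln(1.78) / 1.4 = 0.5769 / 1.4 = 0.4121 km⁻¹

0.412 km⁻¹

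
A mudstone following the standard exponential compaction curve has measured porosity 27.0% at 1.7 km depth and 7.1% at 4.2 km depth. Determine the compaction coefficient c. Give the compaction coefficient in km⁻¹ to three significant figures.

Athy: n(Z) = n₀ e^(−cZ) ⇒ n₁/n₂ = e^{c(Z₂−Z₁)} ⇒ c = ln(n₁/n₂)/(Z₂−Z₁)
c = ln(0.27/0.071) / (4.2 − 1.7) = ln(3.803) / 2.5 = 1.3357 / 2.5 = 0.5343 km⁻¹

0.534 km⁻¹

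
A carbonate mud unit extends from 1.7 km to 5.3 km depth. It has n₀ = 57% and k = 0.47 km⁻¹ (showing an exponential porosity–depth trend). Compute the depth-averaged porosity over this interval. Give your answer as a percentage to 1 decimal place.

⟨n⟩ = (1/(Z₂−Z₁)) ∫ n₀ e^(−kZ) dZ = n₀·(e^(−k·Z₁) − e^(−k·Z₂)) / (k·(Z₂−Z₁))
e^(−0.47×1.7) = 0.4498; e^(−0.47×5.3) = 0.0828
⟨n⟩ = 0.57 × (0.4498 − 0.0828) / (0.47 × 3.6) = 0.57 × 0.2169 = 0.1236

12.4%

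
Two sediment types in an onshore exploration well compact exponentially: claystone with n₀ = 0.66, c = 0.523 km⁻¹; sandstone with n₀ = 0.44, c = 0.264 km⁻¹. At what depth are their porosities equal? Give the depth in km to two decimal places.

1.57 km

Set n₀ₐ e^(−cₐz) = n₀ᵦ e^(−cᵦz) ⇒ ln(n₀ₐ/n₀ᵦ) = (cₐ − cᵦ)·z
z = ln(0.66/0.44) / (0.523 − 0.264) = 0.4055 / 0.259 = 1.566 km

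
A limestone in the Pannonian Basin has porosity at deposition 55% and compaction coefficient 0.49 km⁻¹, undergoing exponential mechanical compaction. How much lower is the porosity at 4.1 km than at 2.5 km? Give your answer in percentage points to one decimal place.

n(2.5) = 0.55·e^(−0.49×2.5) = 0.1616
n(4.1) = 0.55·e^(−0.49×4.1) = 0.0738
Δn = 0.1616 − 0.0738 = 0.0878

8.8 percentage points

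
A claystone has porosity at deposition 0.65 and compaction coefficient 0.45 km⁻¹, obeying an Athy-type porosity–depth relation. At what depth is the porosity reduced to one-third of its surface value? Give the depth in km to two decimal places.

phi/phi₀ = 1/3 ⇒ exp(−c·d) = 1/3 ⇒ d = ln(3) / c
d = 1.0986 / 0.45 = 2.441 km

2.44 km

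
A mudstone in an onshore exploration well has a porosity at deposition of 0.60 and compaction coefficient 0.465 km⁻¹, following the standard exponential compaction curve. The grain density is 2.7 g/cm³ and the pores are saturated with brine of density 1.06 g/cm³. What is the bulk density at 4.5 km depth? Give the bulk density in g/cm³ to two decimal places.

2.58 g/cm³

Porosity at depth: n = 0.6·exp(−0.465×4.5) = 0.6×0.1234 = 0.0740
Bulk density: ρ_b = (1−n)ρ_g + n·ρ_f = 0.9260×2.7 + 0.0740×1.06
       = 2.500 + 0.078 = 2.579 g/cm³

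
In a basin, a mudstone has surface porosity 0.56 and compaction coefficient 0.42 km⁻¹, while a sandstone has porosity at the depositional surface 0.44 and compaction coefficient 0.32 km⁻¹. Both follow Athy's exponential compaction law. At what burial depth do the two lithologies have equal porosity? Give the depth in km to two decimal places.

Set n₀ₐ e^(−kₐd) = n₀ᵦ e^(−kᵦd) ⇒ ln(n₀ₐ/n₀ᵦ) = (kₐ − kᵦ)·d
d = ln(0.56/0.44) / (0.42 − 0.32) = 0.2412 / 0.1 = 2.412 km

2.41 km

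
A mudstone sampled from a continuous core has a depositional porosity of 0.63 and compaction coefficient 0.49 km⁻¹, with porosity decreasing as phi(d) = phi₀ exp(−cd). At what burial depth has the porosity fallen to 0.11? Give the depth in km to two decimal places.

3.56 km

Invert Athy's law: d = ln(phi₀/phi) / c
d = ln(0.63/0.11) / 0.49 = ln(5.727) / 0.49 = 1.7452 / 0.49 = 3.562 km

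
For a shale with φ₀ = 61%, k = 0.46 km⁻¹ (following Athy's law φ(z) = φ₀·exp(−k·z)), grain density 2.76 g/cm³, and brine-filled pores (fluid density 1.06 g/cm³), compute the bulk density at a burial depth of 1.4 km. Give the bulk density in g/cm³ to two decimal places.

2.22 g/cm³

Porosity at depth: φ = 0.61·exp(−0.46×1.4) = 0.61×0.5252 = 0.3204
Bulk density: ρ_b = (1−φ)ρ_g + φ·ρ_f = 0.6796×2.76 + 0.3204×1.06
       = 1.876 + 0.340 = 2.215 g/cm³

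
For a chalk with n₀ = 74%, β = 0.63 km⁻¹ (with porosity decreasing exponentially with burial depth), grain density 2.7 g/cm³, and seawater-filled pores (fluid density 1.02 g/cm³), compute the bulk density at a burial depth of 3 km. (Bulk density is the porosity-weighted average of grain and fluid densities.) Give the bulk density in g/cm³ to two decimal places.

2.51 g/cm³

Porosity at depth: n = 0.74·exp(−0.63×3) = 0.74×0.1511 = 0.1118
Bulk density: ρ_b = (1−n)ρ_g + n·ρ_f = 0.8882×2.7 + 0.1118×1.02
       = 2.398 + 0.114 = 2.512 g/cm³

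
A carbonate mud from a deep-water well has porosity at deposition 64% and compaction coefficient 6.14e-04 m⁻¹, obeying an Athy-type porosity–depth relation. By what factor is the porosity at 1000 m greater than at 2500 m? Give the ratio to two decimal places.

2.51

Working in km (1 km = 1000 m; β in km⁻¹ = β in m⁻¹ × 1000):
phi(d₁)/phi(d₂) = e^(−β·d₁)/e^(−β·d₂) = e^{β(d₂−d₁)}
= exp(0.614 × 1.5) = exp(0.921) = 2.5118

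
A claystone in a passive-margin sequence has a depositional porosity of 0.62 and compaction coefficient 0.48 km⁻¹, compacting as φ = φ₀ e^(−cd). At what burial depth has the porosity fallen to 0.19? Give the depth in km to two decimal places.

Invert Athy's law: d = ln(φ₀/φ) / c
d = ln(0.62/0.19) / 0.48 = ln(3.263) / 0.48 = 1.1827 / 0.48 = 2.464 km

2.46 km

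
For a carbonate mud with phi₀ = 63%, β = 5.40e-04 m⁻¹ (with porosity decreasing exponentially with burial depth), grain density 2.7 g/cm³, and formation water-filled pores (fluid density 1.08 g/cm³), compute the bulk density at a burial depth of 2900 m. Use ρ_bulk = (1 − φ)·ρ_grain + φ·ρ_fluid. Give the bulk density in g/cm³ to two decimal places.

2.49 g/cm³

Working in km (1 km = 1000 m; β in km⁻¹ = β in m⁻¹ × 1000):
Porosity at depth: phi = 0.63·exp(−0.54×2.9) = 0.63×0.2089 = 0.1316
Bulk density: ρ_b = (1−phi)ρ_g + phi·ρ_f = 0.8684×2.7 + 0.1316×1.08
       = 2.345 + 0.142 = 2.487 g/cm³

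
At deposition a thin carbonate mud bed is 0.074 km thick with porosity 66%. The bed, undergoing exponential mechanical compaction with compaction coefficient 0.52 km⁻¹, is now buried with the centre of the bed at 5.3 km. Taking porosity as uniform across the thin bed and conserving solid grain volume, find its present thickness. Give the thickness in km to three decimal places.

0.026 km

Porosity at 5.3 km: n = 0.66·exp(−0.52×5.3) = 0.0419
Solid-volume conservation: h(1−n) = h₀(1−n₀) ⇒ h = h₀·(1−n₀)/(1−n)
h = 0.074 × (1 − 0.66)/(1 − 0.0419) = 0.074 × 0.3549 = 0.0263 km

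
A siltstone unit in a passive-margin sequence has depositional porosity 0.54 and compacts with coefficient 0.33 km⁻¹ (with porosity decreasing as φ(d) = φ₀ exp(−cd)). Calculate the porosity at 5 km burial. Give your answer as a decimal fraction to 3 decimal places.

0.104

φ = φ₀·exp(−c·d) = 0.54 × exp(−0.33 × 5) = 0.54 × exp(−1.65)
  = 0.54 × 0.1920 = 0.1037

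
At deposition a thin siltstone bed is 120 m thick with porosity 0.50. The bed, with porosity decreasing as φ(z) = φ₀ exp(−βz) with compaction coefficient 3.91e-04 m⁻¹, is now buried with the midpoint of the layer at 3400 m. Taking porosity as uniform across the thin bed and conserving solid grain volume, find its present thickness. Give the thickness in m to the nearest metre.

69 m

Working in km (1 km = 1000 m; β in km⁻¹ = β in m⁻¹ × 1000):
Porosity at 3.4 km: φ = 0.5·exp(−0.391×3.4) = 0.1323
Solid-volume conservation: h(1−φ) = h₀(1−φ₀) ⇒ h = h₀·(1−φ₀)/(1−φ)
h = 0.12 × (1 − 0.5)/(1 − 0.1323) = 0.12 × 0.5762 = 0.0691 km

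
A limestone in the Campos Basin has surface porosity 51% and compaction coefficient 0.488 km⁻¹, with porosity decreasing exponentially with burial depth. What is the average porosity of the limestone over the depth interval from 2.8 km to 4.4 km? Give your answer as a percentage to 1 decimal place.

⟨φ⟩ = (1/(d₂−d₁)) ∫ φ₀ e^(−kd) dd = φ₀·(e^(−k·d₁) − e^(−k·d₂)) / (k·(d₂−d₁))
e^(−0.488×2.8) = 0.2550; e^(−0.488×4.4) = 0.1168
⟨φ⟩ = 0.51 × (0.2550 − 0.1168) / (0.488 × 1.6) = 0.51 × 0.1770 = 0.0903

9.0%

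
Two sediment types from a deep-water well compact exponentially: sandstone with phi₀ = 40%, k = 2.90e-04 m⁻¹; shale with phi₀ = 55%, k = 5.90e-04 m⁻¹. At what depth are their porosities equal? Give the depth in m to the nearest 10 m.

Working in km (1 km = 1000 m; k in km⁻¹ = k in m⁻¹ × 1000):
Set phi₀ₐ e^(−kₐZ) = phi₀ᵦ e^(−kᵦZ) ⇒ ln(phi₀ₐ/phi₀ᵦ) = (kₐ − kᵦ)·Z
Z = ln(0.4/0.55) / (0.29 − 0.59) = -0.3185 / -0.3 = 1.062 km

1060 m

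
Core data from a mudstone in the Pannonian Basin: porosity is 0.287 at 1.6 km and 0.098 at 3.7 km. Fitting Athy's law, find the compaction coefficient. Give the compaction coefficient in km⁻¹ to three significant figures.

Athy: phi(z) = phi₀ e^(−βz) ⇒ phi₁/phi₂ = e^{β(z₂−z₁)} ⇒ β = ln(phi₁/phi₂)/(z₂−z₁)
β = ln(0.287/0.098) / (3.7 − 1.6) = ln(2.929) / 2.1 = 1.0745 / 2.1 = 0.5117 km⁻¹

0.512 km⁻¹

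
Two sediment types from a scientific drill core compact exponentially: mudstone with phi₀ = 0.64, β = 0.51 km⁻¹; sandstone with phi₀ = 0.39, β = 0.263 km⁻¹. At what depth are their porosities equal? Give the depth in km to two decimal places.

Set phi₀ₐ e^(−βₐZ) = phi₀ᵦ e^(−βᵦZ) ⇒ ln(phi₀ₐ/phi₀ᵦ) = (βₐ − βᵦ)·Z
Z = ln(0.64/0.39) / (0.51 − 0.263) = 0.4953 / 0.247 = 2.005 km

2.01 km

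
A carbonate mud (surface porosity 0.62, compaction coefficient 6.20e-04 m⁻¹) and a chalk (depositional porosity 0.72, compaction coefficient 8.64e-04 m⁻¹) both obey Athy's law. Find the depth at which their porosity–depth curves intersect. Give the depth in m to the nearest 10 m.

Working in km (1 km = 1000 m; β in km⁻¹ = β in m⁻¹ × 1000):
Set n₀ₐ e^(−βₐz) = n₀ᵦ e^(−βᵦz) ⇒ ln(n₀ₐ/n₀ᵦ) = (βₐ − βᵦ)·z
z = ln(0.62/0.72) / (0.62 − 0.864) = -0.1495 / -0.244 = 0.613 km

610 m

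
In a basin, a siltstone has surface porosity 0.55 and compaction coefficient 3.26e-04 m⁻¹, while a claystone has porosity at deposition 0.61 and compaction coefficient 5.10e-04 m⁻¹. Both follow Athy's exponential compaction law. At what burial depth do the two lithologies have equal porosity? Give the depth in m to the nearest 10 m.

560 m

Working in km (1 km = 1000 m; k in km⁻¹ = k in m⁻¹ × 1000):
Set phi₀ₐ e^(−kₐZ) = phi₀ᵦ e^(−kᵦZ) ⇒ ln(phi₀ₐ/phi₀ᵦ) = (kₐ − kᵦ)·Z
Z = ln(0.55/0.61) / (0.326 − 0.51) = -0.1035 / -0.184 = 0.563 km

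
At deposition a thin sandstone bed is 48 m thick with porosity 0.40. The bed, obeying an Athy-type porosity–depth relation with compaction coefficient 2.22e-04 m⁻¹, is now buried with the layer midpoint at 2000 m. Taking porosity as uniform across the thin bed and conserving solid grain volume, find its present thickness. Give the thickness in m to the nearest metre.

Working in km (1 km = 1000 m; β in km⁻¹ = β in m⁻¹ × 1000):
Porosity at 2 km: phi = 0.4·exp(−0.222×2) = 0.2566
Solid-volume conservation: h(1−phi) = h₀(1−phi₀) ⇒ h = h₀·(1−phi₀)/(1−phi)
h = 0.048 × (1 − 0.4)/(1 − 0.2566) = 0.048 × 0.8071 = 0.0387 km

39 m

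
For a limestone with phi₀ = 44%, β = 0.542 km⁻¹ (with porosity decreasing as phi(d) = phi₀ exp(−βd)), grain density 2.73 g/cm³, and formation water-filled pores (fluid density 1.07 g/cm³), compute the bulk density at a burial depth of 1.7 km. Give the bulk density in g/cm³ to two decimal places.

Porosity at depth: phi = 0.44·exp(−0.542×1.7) = 0.44×0.3980 = 0.1751
Bulk density: ρ_b = (1−phi)ρ_g + phi·ρ_f = 0.8249×2.73 + 0.1751×1.07
       = 2.252 + 0.187 = 2.439 g/cm³

2.44 g/cm³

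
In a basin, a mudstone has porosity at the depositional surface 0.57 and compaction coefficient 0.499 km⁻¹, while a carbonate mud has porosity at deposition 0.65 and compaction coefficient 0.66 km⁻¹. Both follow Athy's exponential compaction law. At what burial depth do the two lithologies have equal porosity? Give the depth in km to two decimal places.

Set phi₀ₐ e^(−kₐz) = phi₀ᵦ e^(−kᵦz) ⇒ ln(phi₀ₐ/phi₀ᵦ) = (kₐ − kᵦ)·z
z = ln(0.57/0.65) / (0.499 − 0.66) = -0.1313 / -0.161 = 0.816 km

0.82 km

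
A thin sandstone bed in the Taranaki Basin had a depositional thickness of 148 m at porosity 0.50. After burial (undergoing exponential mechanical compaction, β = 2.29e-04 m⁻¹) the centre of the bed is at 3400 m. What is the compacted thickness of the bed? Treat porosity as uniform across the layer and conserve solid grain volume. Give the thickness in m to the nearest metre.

Working in km (1 km = 1000 m; β in km⁻¹ = β in m⁻¹ × 1000):
Porosity at 3.4 km: φ = 0.5·exp(−0.229×3.4) = 0.2295
Solid-volume conservation: h(1−φ) = h₀(1−φ₀) ⇒ h = h₀·(1−φ₀)/(1−φ)
h = 0.148 × (1 − 0.5)/(1 − 0.2295) = 0.148 × 0.6489 = 0.0960 km

96 m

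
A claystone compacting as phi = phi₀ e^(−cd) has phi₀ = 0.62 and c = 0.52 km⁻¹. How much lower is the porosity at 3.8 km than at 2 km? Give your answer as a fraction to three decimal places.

0.133

phi(2) = 0.62·e^(−0.52×2) = 0.2191
phi(3.8) = 0.62·e^(−0.52×3.8) = 0.0859
Δphi = 0.2191 − 0.0859 = 0.1332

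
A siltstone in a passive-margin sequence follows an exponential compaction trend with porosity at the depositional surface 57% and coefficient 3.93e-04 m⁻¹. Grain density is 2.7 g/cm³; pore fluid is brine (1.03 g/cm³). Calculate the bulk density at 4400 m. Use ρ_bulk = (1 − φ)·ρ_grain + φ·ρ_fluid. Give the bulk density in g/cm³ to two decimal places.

2.53 g/cm³

Working in km (1 km = 1000 m; β in km⁻¹ = β in m⁻¹ × 1000):
Porosity at depth: n = 0.57·exp(−0.393×4.4) = 0.57×0.1774 = 0.1011
Bulk density: ρ_b = (1−n)ρ_g + n·ρ_f = 0.8989×2.7 + 0.1011×1.03
       = 2.427 + 0.104 = 2.531 g/cm³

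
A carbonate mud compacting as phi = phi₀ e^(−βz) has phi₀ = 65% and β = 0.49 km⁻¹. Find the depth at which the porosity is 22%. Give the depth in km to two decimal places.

2.21 km

Invert Athy's law: z = ln(phi₀/phi) / β
z = ln(0.65/0.22) / 0.49 = ln(2.955) / 0.49 = 1.0833 / 0.49 = 2.211 km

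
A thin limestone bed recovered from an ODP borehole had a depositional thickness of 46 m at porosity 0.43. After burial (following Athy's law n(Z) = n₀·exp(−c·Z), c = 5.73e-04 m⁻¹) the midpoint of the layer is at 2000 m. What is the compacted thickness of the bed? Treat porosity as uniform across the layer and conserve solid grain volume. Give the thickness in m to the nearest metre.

Working in km (1 km = 1000 m; c in km⁻¹ = c in m⁻¹ × 1000):
Porosity at 2 km: n = 0.43·exp(−0.573×2) = 0.1367
Solid-volume conservation: h(1−n) = h₀(1−n₀) ⇒ h = h₀·(1−n₀)/(1−n)
h = 0.046 × (1 − 0.43)/(1 − 0.1367) = 0.046 × 0.6603 = 0.0304 km

30 m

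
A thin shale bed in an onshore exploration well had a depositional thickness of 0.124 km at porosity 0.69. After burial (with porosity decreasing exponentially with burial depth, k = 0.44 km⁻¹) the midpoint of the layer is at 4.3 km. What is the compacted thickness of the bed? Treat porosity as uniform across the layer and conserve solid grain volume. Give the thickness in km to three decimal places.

Porosity at 4.3 km: φ = 0.69·exp(−0.44×4.3) = 0.1040
Solid-volume conservation: h(1−φ) = h₀(1−φ₀) ⇒ h = h₀·(1−φ₀)/(1−φ)
h = 0.124 × (1 − 0.69)/(1 − 0.1040) = 0.124 × 0.3460 = 0.0429 km

0.043 km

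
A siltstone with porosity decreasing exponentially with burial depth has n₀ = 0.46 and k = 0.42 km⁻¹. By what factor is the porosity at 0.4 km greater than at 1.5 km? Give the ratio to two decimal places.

n(d₁)/n(d₂) = e^(−k·d₁)/e^(−k·d₂) = e^{k(d₂−d₁)}
= exp(0.42 × 1.1) = exp(0.462) = 1.5872

1.59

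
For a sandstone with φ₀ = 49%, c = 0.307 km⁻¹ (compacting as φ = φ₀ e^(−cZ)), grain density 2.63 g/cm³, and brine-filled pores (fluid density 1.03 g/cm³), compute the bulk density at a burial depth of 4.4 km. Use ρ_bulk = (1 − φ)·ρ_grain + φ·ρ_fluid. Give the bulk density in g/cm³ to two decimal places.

2.43 g/cm³

Porosity at depth: φ = 0.49·exp(−0.307×4.4) = 0.49×0.2590 = 0.1269
Bulk density: ρ_b = (1−φ)ρ_g + φ·ρ_f = 0.8731×2.63 + 0.1269×1.03
       = 2.296 + 0.131 = 2.427 g/cm³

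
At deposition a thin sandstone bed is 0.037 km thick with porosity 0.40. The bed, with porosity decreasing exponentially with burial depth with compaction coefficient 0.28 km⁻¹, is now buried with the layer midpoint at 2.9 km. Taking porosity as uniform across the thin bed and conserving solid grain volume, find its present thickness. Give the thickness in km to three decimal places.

0.027 km

Porosity at 2.9 km: n = 0.4·exp(−0.28×2.9) = 0.1776
Solid-volume conservation: h(1−n) = h₀(1−n₀) ⇒ h = h₀·(1−n₀)/(1−n)
h = 0.037 × (1 − 0.4)/(1 − 0.1776) = 0.037 × 0.7296 = 0.0270 km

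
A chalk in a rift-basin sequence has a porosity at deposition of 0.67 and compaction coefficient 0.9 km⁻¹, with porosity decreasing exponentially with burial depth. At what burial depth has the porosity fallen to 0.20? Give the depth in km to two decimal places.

Invert Athy's law: d = ln(n₀/n) / c
d = ln(0.67/0.2) / 0.9 = ln(3.35) / 0.9 = 1.2090 / 0.9 = 1.343 km

1.34 km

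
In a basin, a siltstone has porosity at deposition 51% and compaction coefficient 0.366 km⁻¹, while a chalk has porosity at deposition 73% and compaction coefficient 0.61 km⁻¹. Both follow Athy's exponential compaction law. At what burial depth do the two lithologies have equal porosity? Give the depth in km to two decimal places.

Set n₀ₐ e^(−kₐd) = n₀ᵦ e^(−kᵦd) ⇒ ln(n₀ₐ/n₀ᵦ) = (kₐ − kᵦ)·d
d = ln(0.51/0.73) / (0.366 − 0.61) = -0.3586 / -0.244 = 1.470 km

1.47 km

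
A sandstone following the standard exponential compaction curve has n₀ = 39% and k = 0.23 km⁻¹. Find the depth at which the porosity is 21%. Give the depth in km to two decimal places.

2.69 km

Invert Athy's law: d = ln(n₀/n) / k
d = ln(0.39/0.21) / 0.23 = ln(1.857) / 0.23 = 0.6190 / 0.23 = 2.691 km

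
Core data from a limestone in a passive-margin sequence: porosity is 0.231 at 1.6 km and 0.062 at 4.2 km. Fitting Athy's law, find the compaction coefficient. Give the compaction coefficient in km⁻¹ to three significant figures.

Athy: φ(Z) = φ₀ e^(−cZ) ⇒ φ₁/φ₂ = e^{c(Z₂−Z₁)} ⇒ c = ln(φ₁/φ₂)/(Z₂−Z₁)
c = ln(0.231/0.062) / (4.2 − 1.6) = ln(3.726) / 2.6 = 1.3153 / 2.6 = 0.5059 km⁻¹

0.506 km⁻¹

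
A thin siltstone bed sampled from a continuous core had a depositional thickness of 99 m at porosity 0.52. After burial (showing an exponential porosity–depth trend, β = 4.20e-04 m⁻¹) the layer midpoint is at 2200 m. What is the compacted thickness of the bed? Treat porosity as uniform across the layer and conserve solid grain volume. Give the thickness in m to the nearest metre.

Working in km (1 km = 1000 m; β in km⁻¹ = β in m⁻¹ × 1000):
Porosity at 2.2 km: φ = 0.52·exp(−0.42×2.2) = 0.2064
Solid-volume conservation: h(1−φ) = h₀(1−φ₀) ⇒ h = h₀·(1−φ₀)/(1−φ)
h = 0.099 × (1 − 0.52)/(1 − 0.2064) = 0.099 × 0.6048 = 0.0599 km

60 m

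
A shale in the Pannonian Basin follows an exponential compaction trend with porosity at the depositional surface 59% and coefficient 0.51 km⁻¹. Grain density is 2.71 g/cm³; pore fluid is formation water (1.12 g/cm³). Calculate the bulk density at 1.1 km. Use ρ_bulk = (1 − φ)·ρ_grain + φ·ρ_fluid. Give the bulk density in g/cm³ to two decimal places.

Porosity at depth: φ = 0.59·exp(−0.51×1.1) = 0.59×0.5706 = 0.3367
Bulk density: ρ_b = (1−φ)ρ_g + φ·ρ_f = 0.6633×2.71 + 0.3367×1.12
       = 1.798 + 0.377 = 2.175 g/cm³

2.17 g/cm³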